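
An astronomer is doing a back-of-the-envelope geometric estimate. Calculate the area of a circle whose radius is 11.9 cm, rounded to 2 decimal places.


Shape: circle
Radius r = 11.9 cm
Formula: A = pi * r^2
r^2 = 11.9^2 = 141.61
A = pi * 141.61
A = 444.88
444.88 cm^2


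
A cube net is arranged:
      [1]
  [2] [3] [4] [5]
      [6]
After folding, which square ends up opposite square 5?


Net: cross layout. Take square 3 as the base (bottom).
Fold the four squares in the horizontal row up around 3: 2 -> left, 4 -> right, 5 wraps to the top.
Fold 1 and 6 up from 3: 1 -> back, 6 -> front.
Opposite pairs are therefore: (1, 6), (2, 4), (3, 5).
Face 5 is opposite face 3.
face 3


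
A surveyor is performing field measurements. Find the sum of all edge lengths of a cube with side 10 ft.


Shape: cube
Side s = 10 ft
A cube has 12 edges, all equal.
Formula: total edge length = 12 * s
Total = 12 * 10
Total = 120
120 ft


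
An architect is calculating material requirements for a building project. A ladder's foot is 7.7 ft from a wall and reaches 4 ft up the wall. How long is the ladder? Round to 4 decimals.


Shape: right triangle
Legs a = 7.7 ft, b = 4 ft
Formula: c = sqrt(a^2 + b^2)
a^2 = 59.29, b^2 = 16
a^2 + b^2 = 75.29
c = sqrt(75.29)
c = 8.677
8.677 ft


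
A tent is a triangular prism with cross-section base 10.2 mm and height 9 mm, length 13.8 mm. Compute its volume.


Shape: triangular prism
Triangle base = 10.2 mm, triangle height = 9 mm, prism length L = 13.8 mm
Formula: V = (1/2 * b * h_tri) * L
Cross-section area = 0.5 * 10.2 * 9 = 45.9
V = 45.9 * 13.8
V = 633.42
633.42 mm^3


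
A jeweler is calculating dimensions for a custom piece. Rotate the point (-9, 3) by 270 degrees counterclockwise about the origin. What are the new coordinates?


Transformation: rotation about the origin
Original point: (-9, 3)
Rule for 270 deg counterclockwise: (x, y) -> (y, -x)
Apply: (-9, 3) -> (3, 9)
(3, 9)


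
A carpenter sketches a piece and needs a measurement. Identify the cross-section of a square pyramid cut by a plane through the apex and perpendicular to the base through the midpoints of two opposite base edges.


Solid: square pyramid
Cutting plane: through the apex and perpendicular to the base through the midpoints of two opposite base edges
Visualize the intersection of the plane with the solid's surface.
The boundary of the cut region is a isosceles triangle.
isosceles triangle


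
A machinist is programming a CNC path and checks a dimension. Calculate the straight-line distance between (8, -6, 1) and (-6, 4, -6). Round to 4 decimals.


3D distance between two points
P1 = (8, -6, 1), P2 = (-6, 4, -6)
Formula: d = sqrt((x2-x1)^2 + (y2-y1)^2 + (z2-z1)^2)
dx = -6 - 8 = -14
dy = 4 - -6 = 10
dz = -6 - 1 = -7
dx^2 + dy^2 + dz^2 = 196 + 100 + 49 = 345
d = sqrt(345)
d = 18.5742
18.5742 units


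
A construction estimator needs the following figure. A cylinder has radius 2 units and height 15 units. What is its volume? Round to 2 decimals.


Shape: cylinder
Radius r = 2 units, Height h = 15 units
Formula: V = pi * r^2 * h
r^2 = 4
V = pi * 4 * 15
V = 60 * pi
V = 188.5
188.5 units^3


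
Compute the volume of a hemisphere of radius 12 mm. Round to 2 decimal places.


Shape: hemisphere (half of a sphere)
Radius r = 12 mm
Formula: V = (1/2) * (4/3) * pi * r^3 = (2/3) * pi * r^3
r^3 = 1728
(2/3) * 1728 = 1152
V = 1152 * pi
V = 3619.11
3619.11 mm^3


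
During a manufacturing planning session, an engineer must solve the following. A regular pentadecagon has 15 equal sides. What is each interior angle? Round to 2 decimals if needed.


Shape: regular pentadecagon (15 sides)
Formula: interior angle = (n - 2) * 180 / n
(n - 2) = 13
(n - 2) * 180 = 2340
angle = 2340 / 15
angle = 156
156 degrees


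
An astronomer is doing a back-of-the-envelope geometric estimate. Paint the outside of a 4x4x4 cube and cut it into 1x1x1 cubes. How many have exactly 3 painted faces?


Large cube: 4 x 4 x 4, cut into unit cubes.
Cubes with 3 painted faces are at the corners. A cube always has 8 corners.
Count = 8
8 unit cubes


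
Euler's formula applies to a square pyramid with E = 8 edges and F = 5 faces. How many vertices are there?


Polyhedron: square pyramid
Euler's formula for convex polyhedra: V - E + F = 2
Given: E = 8 edges and F = 5 faces
Solve for V:
V = 2 + E - F = 2 + 8 - 5 = 5
5 vertices


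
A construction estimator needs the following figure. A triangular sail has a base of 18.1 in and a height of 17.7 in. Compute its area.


Shape: triangle
Base b = 18.1 in, Height h = 17.7 in
Formula: A = (1/2) * b * h
A = 0.5 * 18.1 * 17.7
A = 0.5 * 320.37
A = 160.185
160.185 in^2


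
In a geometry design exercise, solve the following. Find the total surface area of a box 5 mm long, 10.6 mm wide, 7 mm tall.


Shape: rectangular prism
l = 5 mm, w = 10.6 mm, h = 7 mm
Formula: SA = 2(lw + lh + wh)
lw = 53, lh = 35, wh = 74.2
lw + lh + wh = 162.2
SA = 2 * 162.2
SA = 324.4
324.4 mm^2


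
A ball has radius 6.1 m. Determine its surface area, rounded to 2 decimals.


Shape: sphere
Radius r = 6.1 m
Formula: SA = 4 * pi * r^2
r^2 = 37.21
SA = 4 * pi * 37.21
SA = 148.84 * pi
SA = 467.59
467.59 m^2


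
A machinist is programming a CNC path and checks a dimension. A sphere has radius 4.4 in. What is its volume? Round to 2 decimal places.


Shape: sphere
Radius r = 4.4 in
Formula: V = (4/3) * pi * r^3
r^3 = 85.184
(4/3) * 85.184 = 113.578667
V = 113.578667 * pi
V = 356.82
356.82 in^3


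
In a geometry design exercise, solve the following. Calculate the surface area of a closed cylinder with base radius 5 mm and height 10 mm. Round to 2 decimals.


Shape: closed cylinder
Radius r = 5 mm, Height h = 10 mm
Formula: SA = 2*pi*r^2 + 2*pi*r*h = 2*pi*r*(r + h)
r + h = 15
2 * r * (r + h) = 2 * 5 * 15 = 150
SA = 150 * pi
SA = 471.24
471.24 mm^2


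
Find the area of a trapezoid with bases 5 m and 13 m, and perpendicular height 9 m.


Shape: trapezoid
Parallel sides a = 5 m, b = 13 m; Height h = 9 m
Formula: A = (a + b) * h / 2
a + b = 5 + 13 = 18
A = 18 * 9 / 2
A = 162 / 2
A = 81
81 m^2


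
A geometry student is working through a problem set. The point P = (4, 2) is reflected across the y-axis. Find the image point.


Transformation: reflection
Original point: (4, 2)
Rule for reflection over the y-axis: (x, y) -> (-x, y)
Apply: (4, 2) -> (-4, 2)
(-4, 2)


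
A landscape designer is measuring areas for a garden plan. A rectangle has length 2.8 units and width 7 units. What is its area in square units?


Shape: rectangle
Length l = 2.8 units, Width w = 7 units
Formula: A = l * w
A = 2.8 * 7
A = 19.6
19.6 units^2


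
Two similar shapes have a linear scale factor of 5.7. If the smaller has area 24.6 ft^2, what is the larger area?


Linear scale factor k = 5.7
Original area = 24.6 ft^2
Rule: under a linear scaling by k, areas scale by k^2.
k^2 = 5.7^2 = 32.49
New area = 24.6 * 32.49
New area = 799.254
799.254 ft^2


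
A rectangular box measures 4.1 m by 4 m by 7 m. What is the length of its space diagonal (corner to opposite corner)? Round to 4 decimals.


Shape: rectangular box (space diagonal)
l = 4.1 m, w = 4 m, h = 7 m
Visualize: the diagonal of the base, then a right triangle with that diagonal and the height.
Formula: d = sqrt(l^2 + w^2 + h^2)
l^2 + w^2 + h^2 = 16.81 + 16 + 49 = 81.81
d = sqrt(81.81)
d = 9.0449
9.0449 m


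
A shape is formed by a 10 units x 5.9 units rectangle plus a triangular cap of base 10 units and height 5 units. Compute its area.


Composite shape: rectangle + triangle
Rectangle area = 10 * 5.9 = 59
Triangle area = 0.5 * 10 * 5 = 25
Total = 59 + 25
Total = 84
84 units^2


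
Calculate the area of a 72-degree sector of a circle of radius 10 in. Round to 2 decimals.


Shape: circular sector
Radius r = 10 in, Angle = 72 degrees
Formula: A = (angle/360) * pi * r^2
r^2 = 100
Fraction of circle = 72/360
A = (72/360) * pi * 100
A = 20 * pi
A = 62.83
62.83 in^2


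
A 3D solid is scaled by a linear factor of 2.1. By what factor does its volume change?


Linear scale factor k = 2.1
Rule: under a linear scaling by k, volumes scale by k^3.
k^3 = 2.1 * 2.1 * 2.1
k^3 = 4.41 * 2.1
k^3 = 9.261
Volume scales by a factor of 9.261.
9.261 (dimensionless)


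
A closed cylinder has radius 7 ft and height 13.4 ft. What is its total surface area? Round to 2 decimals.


Shape: closed cylinder
Radius r = 7 ft, Height h = 13.4 ft
Formula: SA = 2*pi*r^2 + 2*pi*r*h = 2*pi*r*(r + h)
r + h = 20.4
2 * r * (r + h) = 2 * 7 * 20.4 = 285.6
SA = 285.6 * pi
SA = 897.24
897.24 ft^2


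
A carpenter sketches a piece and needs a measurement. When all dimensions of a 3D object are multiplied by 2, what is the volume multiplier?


Linear scale factor k = 2
Rule: under a linear scaling by k, volumes scale by k^3.
k^3 = 2 * 2 * 2
k^3 = 4 * 2
k^3 = 8
Volume scales by a factor of 8.
8 (dimensionless)


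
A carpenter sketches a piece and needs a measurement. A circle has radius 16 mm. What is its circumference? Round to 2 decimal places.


Shape: circle
Radius r = 16 mm
Formula: C = 2 * pi * r
C = 2 * pi * 16
C = 32 * pi
C = 100.53
100.53 mm


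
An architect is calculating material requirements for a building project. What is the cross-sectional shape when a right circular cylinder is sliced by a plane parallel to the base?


Solid: right circular cylinder
Cutting plane: parallel to the base
Visualize the intersection of the plane with the solid's surface.
The boundary of the cut region is a circle.
circle


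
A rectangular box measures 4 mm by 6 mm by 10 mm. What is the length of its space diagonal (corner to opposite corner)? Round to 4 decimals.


Shape: rectangular box (space diagonal)
l = 4 mm, w = 6 mm, h = 10 mm
Visualize: the diagonal of the base, then a right triangle with that diagonal and the height.
Formula: d = sqrt(l^2 + w^2 + h^2)
l^2 + w^2 + h^2 = 16 + 36 + 100 = 152
d = sqrt(152)
d = 12.3288
12.3288 mm


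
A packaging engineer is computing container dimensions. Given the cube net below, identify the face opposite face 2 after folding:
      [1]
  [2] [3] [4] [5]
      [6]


Net: cross layout. Take square 3 as the base (bottom).
Fold the four squares in the horizontal row up around 3: 2 -> left, 4 -> right, 5 wraps to the top.
Fold 1 and 6 up from 3: 1 -> back, 6 -> front.
Opposite pairs are therefore: (1, 6), (2, 4), (3, 5).
Face 2 is opposite face 4.
face 4


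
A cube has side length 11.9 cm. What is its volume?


Shape: cube
Side s = 11.9 cm
Formula: V = s^3
V = 11.9 * 11.9 * 11.9
V = 141.61 * 11.9
V = 1685.159
1685.159 cm^3


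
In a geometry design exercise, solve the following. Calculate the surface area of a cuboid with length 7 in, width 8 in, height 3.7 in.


Shape: rectangular prism
l = 7 in, w = 8 in, h = 3.7 in
Formula: SA = 2(lw + lh + wh)
lw = 56, lh = 25.9, wh = 29.6
lw + lh + wh = 111.5
SA = 2 * 111.5
SA = 223
223 in^2


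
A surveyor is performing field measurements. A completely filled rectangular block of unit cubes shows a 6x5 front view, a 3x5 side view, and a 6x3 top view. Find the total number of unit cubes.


Orthographic views of a solid rectangular block:
Front view 6 x 5 -> length = 6, height = 5
Side view 3 x 5 -> width = 3, height = 5 (consistent)
Top view 6 x 3 -> confirms length = 6, width = 3
The block is 6 x 3 x 5.
Total unit cubes = 6 * 3 * 5 = 90
90 unit cubes


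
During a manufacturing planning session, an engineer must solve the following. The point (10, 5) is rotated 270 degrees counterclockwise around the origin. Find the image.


Transformation: rotation about the origin
Original point: (10, 5)
Rule for 270 deg counterclockwise: (x, y) -> (y, -x)
Apply: (10, 5) -> (5, -10)
(5, -10)


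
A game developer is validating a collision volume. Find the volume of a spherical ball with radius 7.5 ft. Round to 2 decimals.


Shape: sphere
Radius r = 7.5 ft
Formula: V = (4/3) * pi * r^3
r^3 = 421.875
(4/3) * 421.875 = 562.5
V = 562.5 * pi
V = 1767.15
1767.15 ft^3


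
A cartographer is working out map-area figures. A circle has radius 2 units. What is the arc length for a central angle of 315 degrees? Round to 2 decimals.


Shape: circular arc
Radius r = 2 units, Angle = 315 degrees
Formula: L = (angle/360) * 2 * pi * r
2 * pi * r = 4 * pi
L = (315/360) * 4 * pi
L = 3.5 * pi
L = 11
11 units


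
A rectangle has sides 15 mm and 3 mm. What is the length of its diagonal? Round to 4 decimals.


Shape: rectangle (diagonal via Pythagoras)
Sides: 15 mm and 3 mm
Formula: d = sqrt(l^2 + w^2)
l^2 = 225, w^2 = 9
l^2 + w^2 = 234
d = sqrt(234)
d = 15.2971
15.2971 mm


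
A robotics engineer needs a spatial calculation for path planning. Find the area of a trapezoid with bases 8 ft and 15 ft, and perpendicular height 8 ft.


Shape: trapezoid
Parallel sides a = 8 ft, b = 15 ft; Height h = 8 ft
Formula: A = (a + b) * h / 2
a + b = 8 + 15 = 23
A = 23 * 8 / 2
A = 184 / 2
A = 92
92 ft^2


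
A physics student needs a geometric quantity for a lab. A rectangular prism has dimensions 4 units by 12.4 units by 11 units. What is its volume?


Shape: rectangular prism
l = 4 units, w = 12.4 units, h = 11 units
Formula: V = l * w * h
V = 4 * 12.4 * 11
V = 49.6 * 11
V = 545.6
545.6 units^3


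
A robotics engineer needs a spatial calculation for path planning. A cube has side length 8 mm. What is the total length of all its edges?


Shape: cube
Side s = 8 mm
A cube has 12 edges, all equal.
Formula: total edge length = 12 * s
Total = 12 * 8
Total = 96
96 mm


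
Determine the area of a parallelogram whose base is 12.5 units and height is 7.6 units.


Shape: parallelogram
Base b = 12.5 units, Height h = 7.6 units
Formula: A = b * h
A = 12.5 * 7.6
A = 95
95 units^2


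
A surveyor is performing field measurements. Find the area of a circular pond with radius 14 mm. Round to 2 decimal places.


Shape: circle
Radius r = 14 mm
Formula: A = pi * r^2
r^2 = 14^2 = 196
A = pi * 196
A = 615.75
615.75 mm^2


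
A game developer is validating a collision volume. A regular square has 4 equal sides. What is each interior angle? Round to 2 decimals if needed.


Shape: regular square (4 sides)
Formula: interior angle = (n - 2) * 180 / n
(n - 2) = 2
(n - 2) * 180 = 360
angle = 360 / 4
angle = 90
90 degrees


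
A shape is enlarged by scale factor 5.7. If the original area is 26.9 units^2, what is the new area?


Linear scale factor k = 5.7
Original area = 26.9 units^2
Rule: under a linear scaling by k, areas scale by k^2.
k^2 = 5.7^2 = 32.49
New area = 26.9 * 32.49
New area = 873.981
873.981 units^2


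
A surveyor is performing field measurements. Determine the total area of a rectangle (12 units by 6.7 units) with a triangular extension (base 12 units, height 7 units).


Composite shape: rectangle + triangle
Rectangle area = 12 * 6.7 = 80.4
Triangle area = 0.5 * 12 * 7 = 42
Total = 80.4 + 42
Total = 122.4
122.4 units^2


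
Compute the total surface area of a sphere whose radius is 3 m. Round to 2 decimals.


Shape: sphere
Radius r = 3 m
Formula: SA = 4 * pi * r^2
r^2 = 9
SA = 4 * pi * 9
SA = 36 * pi
SA = 113.1
113.1 m^2


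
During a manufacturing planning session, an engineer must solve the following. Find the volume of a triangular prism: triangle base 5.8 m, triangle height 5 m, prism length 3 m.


Shape: triangular prism
Triangle base = 5.8 m, triangle height = 5 m, prism length L = 3 m
Formula: V = (1/2 * b * h_tri) * L
Cross-section area = 0.5 * 5.8 * 5 = 14.5
V = 14.5 * 3
V = 43.5
43.5 m^3


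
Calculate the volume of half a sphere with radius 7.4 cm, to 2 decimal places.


Shape: hemisphere (half of a sphere)
Radius r = 7.4 cm
Formula: V = (1/2) * (4/3) * pi * r^3 = (2/3) * pi * r^3
r^3 = 405.224
(2/3) * 405.224 = 270.149333
V = 270.149333 * pi
V = 848.7
848.7 cm^3


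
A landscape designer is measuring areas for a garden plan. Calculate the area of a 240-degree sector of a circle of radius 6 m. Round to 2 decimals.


Shape: circular sector
Radius r = 6 m, Angle = 240 degrees
Formula: A = (angle/360) * pi * r^2
r^2 = 36
Fraction of circle = 240/360
A = (240/360) * pi * 36
A = 24 * pi
A = 75.4
75.4 m^2


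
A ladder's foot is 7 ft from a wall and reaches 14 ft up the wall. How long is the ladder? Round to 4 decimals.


Shape: right triangle
Legs a = 7 ft, b = 14 ft
Formula: c = sqrt(a^2 + b^2)
a^2 = 49, b^2 = 196
a^2 + b^2 = 245
c = sqrt(245)
c = 15.6525
15.6525 ft


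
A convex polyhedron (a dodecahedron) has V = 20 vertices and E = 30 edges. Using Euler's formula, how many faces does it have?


Polyhedron: dodecahedron
Euler's formula for convex polyhedra: V - E + F = 2
Given: V = 20 vertices and E = 30 edges
Solve for F:
F = 2 + E - V = 2 + 30 - 20 = 12
12 faces


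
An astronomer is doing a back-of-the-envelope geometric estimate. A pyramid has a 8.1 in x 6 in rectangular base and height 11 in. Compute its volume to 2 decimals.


Shape: rectangular pyramid
Base: 8.1 in x 6 in, Height h = 11 in
Formula: V = (1/3) * base_area * h
base_area = 8.1 * 6 = 48.6
base_area * h = 48.6 * 11 = 534.6
V = 534.6 / 3
V = 178.2
178.2 in^3


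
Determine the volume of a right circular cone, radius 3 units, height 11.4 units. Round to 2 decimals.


Shape: cone
Radius r = 3 units, Height h = 11.4 units
Formula: V = (1/3) * pi * r^2 * h
r^2 = 9
pi * r^2 * h = pi * 9 * 11.4 = 102.6 * pi
V = 102.6 * pi / 3
V = 107.44
107.44 units^3


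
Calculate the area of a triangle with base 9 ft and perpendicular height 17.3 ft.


Shape: triangle
Base b = 9 ft, Height h = 17.3 ft
Formula: A = (1/2) * b * h
A = 0.5 * 9 * 17.3
A = 0.5 * 155.7
A = 77.85
77.85 ft^2


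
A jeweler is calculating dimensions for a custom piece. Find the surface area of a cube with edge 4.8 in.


Shape: cube
Side s = 4.8 in
A cube has 6 square faces.
Formula: SA = 6 * s^2
s^2 = 23.04
SA = 6 * 23.04
SA = 138.24
138.24 in^2


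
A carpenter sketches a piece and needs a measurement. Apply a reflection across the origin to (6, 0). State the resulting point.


Transformation: reflection
Original point: (6, 0)
Rule for reflection through the origin: (x, y) -> (-x, -y)
Apply: (6, 0) -> (-6, 0)
(-6, 0)


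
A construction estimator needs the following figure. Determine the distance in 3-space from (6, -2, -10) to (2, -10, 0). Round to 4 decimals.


3D distance between two points
P1 = (6, -2, -10), P2 = (2, -10, 0)
Formula: d = sqrt((x2-x1)^2 + (y2-y1)^2 + (z2-z1)^2)
dx = 2 - 6 = -4
dy = -10 - -2 = -8
dz = 0 - -10 = 10
dx^2 + dy^2 + dz^2 = 16 + 64 + 100 = 180
d = sqrt(180)
d = 13.4164
13.4164 units


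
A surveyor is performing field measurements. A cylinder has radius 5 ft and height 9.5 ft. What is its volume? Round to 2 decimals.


Shape: cylinder
Radius r = 5 ft, Height h = 9.5 ft
Formula: V = pi * r^2 * h
r^2 = 25
V = pi * 25 * 9.5
V = 237.5 * pi
V = 746.13
746.13 ft^3


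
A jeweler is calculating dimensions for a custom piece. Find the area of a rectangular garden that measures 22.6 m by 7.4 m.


Shape: rectangle
Length l = 22.6 m, Width w = 7.4 m
Formula: A = l * w
A = 22.6 * 7.4
A = 167.24
167.24 m^2


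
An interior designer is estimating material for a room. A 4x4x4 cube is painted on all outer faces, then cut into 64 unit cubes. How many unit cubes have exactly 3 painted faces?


Large cube: 4 x 4 x 4, cut into unit cubes.
Cubes with 3 painted faces are at the corners. A cube always has 8 corners.
Count = 8
8 unit cubes


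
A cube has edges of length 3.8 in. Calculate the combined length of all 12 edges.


Shape: cube
Side s = 3.8 in
A cube has 12 edges, all equal.
Formula: total edge length = 12 * s
Total = 12 * 3.8
Total = 45.6
45.6 in


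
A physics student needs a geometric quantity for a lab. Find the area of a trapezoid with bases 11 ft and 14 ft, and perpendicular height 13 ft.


Shape: trapezoid
Parallel sides a = 11 ft, b = 14 ft; Height h = 13 ft
Formula: A = (a + b) * h / 2
a + b = 11 + 14 = 25
A = 25 * 13 / 2
A = 325 / 2
A = 162.5
162.5 ft^2


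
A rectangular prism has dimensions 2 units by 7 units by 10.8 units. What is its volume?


Shape: rectangular prism
l = 2 units, w = 7 units, h = 10.8 units
Formula: V = l * w * h
V = 2 * 7 * 10.8
V = 14 * 10.8
V = 151.2
151.2 units^3


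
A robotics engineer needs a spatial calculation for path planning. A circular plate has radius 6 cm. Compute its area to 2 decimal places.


Shape: circle
Radius r = 6 cm
Formula: A = pi * r^2
r^2 = 6^2 = 36
A = pi * 36
A = 113.1
113.1 cm^2


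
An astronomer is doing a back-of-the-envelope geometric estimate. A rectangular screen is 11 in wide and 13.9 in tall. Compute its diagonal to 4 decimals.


Shape: rectangle (diagonal via Pythagoras)
Sides: 11 in and 13.9 in
Formula: d = sqrt(l^2 + w^2)
l^2 = 121, w^2 = 193.21
l^2 + w^2 = 314.21
d = sqrt(314.21)
d = 17.726
17.726 in


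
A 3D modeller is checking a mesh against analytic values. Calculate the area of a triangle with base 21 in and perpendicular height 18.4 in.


Shape: triangle
Base b = 21 in, Height h = 18.4 in
Formula: A = (1/2) * b * h
A = 0.5 * 21 * 18.4
A = 0.5 * 386.4
A = 193.2
193.2 in^2


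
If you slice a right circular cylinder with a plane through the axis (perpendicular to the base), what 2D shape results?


Solid: right circular cylinder
Cutting plane: through the axis (perpendicular to the base)
Visualize the intersection of the plane with the solid's surface.
The boundary of the cut region is a rectangle.
rectangle


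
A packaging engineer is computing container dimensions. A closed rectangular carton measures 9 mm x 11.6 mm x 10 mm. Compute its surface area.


Shape: rectangular prism
l = 9 mm, w = 11.6 mm, h = 10 mm
Formula: SA = 2(lw + lh + wh)
lw = 104.4, lh = 90, wh = 116
lw + lh + wh = 310.4
SA = 2 * 310.4
SA = 620.8
620.8 mm^2


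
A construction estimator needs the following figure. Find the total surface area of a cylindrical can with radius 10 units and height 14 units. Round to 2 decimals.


Shape: closed cylinder
Radius r = 10 units, Height h = 14 units
Formula: SA = 2*pi*r^2 + 2*pi*r*h = 2*pi*r*(r + h)
r + h = 24
2 * r * (r + h) = 2 * 10 * 24 = 480
SA = 480 * pi
SA = 1507.96
1507.96 units^2


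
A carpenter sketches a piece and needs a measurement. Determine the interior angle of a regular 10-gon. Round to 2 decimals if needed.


Shape: regular decagon (10 sides)
Formula: interior angle = (n - 2) * 180 / n
(n - 2) = 8
(n - 2) * 180 = 1440
angle = 1440 / 10
angle = 144
144 degrees


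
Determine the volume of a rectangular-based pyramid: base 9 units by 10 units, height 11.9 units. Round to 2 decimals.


Shape: rectangular pyramid
Base: 9 units x 10 units, Height h = 11.9 units
Formula: V = (1/3) * base_area * h
base_area = 9 * 10 = 90
base_area * h = 90 * 11.9 = 1071
V = 1071 / 3
V = 357
357 units^3


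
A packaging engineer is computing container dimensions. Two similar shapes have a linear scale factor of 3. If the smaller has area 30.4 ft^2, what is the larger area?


Linear scale factor k = 3
Original area = 30.4 ft^2
Rule: under a linear scaling by k, areas scale by k^2.
k^2 = 3^2 = 9
New area = 30.4 * 9
New area = 273.6
273.6 ft^2


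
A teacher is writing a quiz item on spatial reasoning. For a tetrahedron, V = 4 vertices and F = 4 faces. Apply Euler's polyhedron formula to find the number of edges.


Polyhedron: tetrahedron
Euler's formula for convex polyhedra: V - E + F = 2
Given: V = 4 vertices and F = 4 faces
Solve for E:
E = V + F - 2 = 4 + 4 - 2 = 6
6 edges


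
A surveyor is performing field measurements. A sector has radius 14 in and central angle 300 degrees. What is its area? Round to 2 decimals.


Shape: circular sector
Radius r = 14 in, Angle = 300 degrees
Formula: A = (angle/360) * pi * r^2
r^2 = 196
Fraction of circle = 300/360
A = (300/360) * pi * 196
A = 163.333333 * pi
A = 513.13
513.13 in^2


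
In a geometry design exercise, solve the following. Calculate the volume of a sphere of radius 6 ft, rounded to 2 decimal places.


Shape: sphere
Radius r = 6 ft
Formula: V = (4/3) * pi * r^3
r^3 = 216
(4/3) * 216 = 288
V = 288 * pi
V = 904.78
904.78 ft^3


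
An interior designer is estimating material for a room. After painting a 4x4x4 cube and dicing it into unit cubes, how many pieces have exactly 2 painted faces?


Large cube: 4 x 4 x 4, cut into unit cubes.
n = 4, so n - 2 = 2
Cubes with 2 painted faces lie along the edges, excluding corners.
A cube has 12 edges; each contributes (n - 2) = 2 such cubes.
Count = 12 * 2 = 24
24 unit cubes


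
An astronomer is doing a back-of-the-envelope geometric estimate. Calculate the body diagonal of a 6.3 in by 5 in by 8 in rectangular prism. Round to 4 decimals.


Shape: rectangular box (space diagonal)
l = 6.3 in, w = 5 in, h = 8 in
Visualize: the diagonal of the base, then a right triangle with that diagonal and the height.
Formula: d = sqrt(l^2 + w^2 + h^2)
l^2 + w^2 + h^2 = 39.69 + 25 + 64 = 128.69
d = sqrt(128.69)
d = 11.3442
11.3442 in


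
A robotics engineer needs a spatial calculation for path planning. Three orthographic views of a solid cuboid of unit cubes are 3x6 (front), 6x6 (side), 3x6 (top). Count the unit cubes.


Orthographic views of a solid rectangular block:
Front view 3 x 6 -> length = 3, height = 6
Side view 6 x 6 -> width = 6, height = 6 (consistent)
Top view 3 x 6 -> confirms length = 3, width = 6
The block is 3 x 6 x 6.
Total unit cubes = 3 * 6 * 6 = 108
108 unit cubes


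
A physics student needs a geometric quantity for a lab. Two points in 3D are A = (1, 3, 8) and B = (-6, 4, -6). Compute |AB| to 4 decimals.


3D distance between two points
P1 = (1, 3, 8), P2 = (-6, 4, -6)
Formula: d = sqrt((x2-x1)^2 + (y2-y1)^2 + (z2-z1)^2)
dx = -6 - 1 = -7
dy = 4 - 3 = 1
dz = -6 - 8 = -14
dx^2 + dy^2 + dz^2 = 49 + 1 + 196 = 246
d = sqrt(246)
d = 15.6844
15.6844 units


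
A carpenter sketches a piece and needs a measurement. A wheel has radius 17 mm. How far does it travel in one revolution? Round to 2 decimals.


Shape: circle
Radius r = 17 mm
Formula: C = 2 * pi * r
C = 2 * pi * 17
C = 34 * pi
C = 106.81
106.81 mm


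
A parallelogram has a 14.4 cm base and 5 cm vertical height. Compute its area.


Shape: parallelogram
Base b = 14.4 cm, Height h = 5 cm
Formula: A = b * h
A = 14.4 * 5
A = 72
72 cm^2


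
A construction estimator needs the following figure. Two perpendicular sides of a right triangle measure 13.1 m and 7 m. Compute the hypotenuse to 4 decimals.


Shape: right triangle
Legs a = 13.1 m, b = 7 m
Formula: c = sqrt(a^2 + b^2)
a^2 = 171.61, b^2 = 49
a^2 + b^2 = 220.61
c = sqrt(220.61)
c = 14.8529
14.8529 m


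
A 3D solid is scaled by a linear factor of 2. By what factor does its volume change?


Linear scale factor k = 2
Rule: under a linear scaling by k, volumes scale by k^3.
k^3 = 2 * 2 * 2
k^3 = 4 * 2
k^3 = 8
Volume scales by a factor of 8.
8 (dimensionless)


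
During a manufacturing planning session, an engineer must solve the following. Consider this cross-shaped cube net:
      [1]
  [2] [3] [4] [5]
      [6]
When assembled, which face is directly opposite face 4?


Net: cross layout. Take square 3 as the base (bottom).
Fold the four squares in the horizontal row up around 3: 2 -> left, 4 -> right, 5 wraps to the top.
Fold 1 and 6 up from 3: 1 -> back, 6 -> front.
Opposite pairs are therefore: (1, 6), (2, 4), (3, 5).
Face 4 is opposite face 2.
face 2


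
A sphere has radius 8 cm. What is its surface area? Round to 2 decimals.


Shape: sphere
Radius r = 8 cm
Formula: SA = 4 * pi * r^2
r^2 = 64
SA = 4 * pi * 64
SA = 256 * pi
SA = 804.25
804.25 cm^2


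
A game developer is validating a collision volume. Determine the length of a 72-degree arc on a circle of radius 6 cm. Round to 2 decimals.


Shape: circular arc
Radius r = 6 cm, Angle = 72 degrees
Formula: L = (angle/360) * 2 * pi * r
2 * pi * r = 12 * pi
L = (72/360) * 12 * pi
L = 2.4 * pi
L = 7.54
7.54 cm


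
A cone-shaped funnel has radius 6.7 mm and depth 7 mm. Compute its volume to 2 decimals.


Shape: cone
Radius r = 6.7 mm, Height h = 7 mm
Formula: V = (1/3) * pi * r^2 * h
r^2 = 44.89
pi * r^2 * h = pi * 44.89 * 7 = 314.23 * pi
V = 314.23 * pi / 3
V = 329.06
329.06 mm^3


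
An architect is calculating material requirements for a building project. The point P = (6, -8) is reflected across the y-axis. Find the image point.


Transformation: reflection
Original point: (6, -8)
Rule for reflection over the y-axis: (x, y) -> (-x, y)
Apply: (6, -8) -> (-6, -8)
(-6, -8)


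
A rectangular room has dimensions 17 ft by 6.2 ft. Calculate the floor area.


Shape: rectangle
Length l = 17 ft, Width w = 6.2 ft
Formula: A = l * w
A = 17 * 6.2
A = 105.4
105.4 ft^2


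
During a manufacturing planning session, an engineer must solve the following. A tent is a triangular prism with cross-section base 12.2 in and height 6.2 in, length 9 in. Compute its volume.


Shape: triangular prism
Triangle base = 12.2 in, triangle height = 6.2 in, prism length L = 9 in
Formula: V = (1/2 * b * h_tri) * L
Cross-section area = 0.5 * 12.2 * 6.2 = 37.82
V = 37.82 * 9
V = 340.38
340.38 in^3


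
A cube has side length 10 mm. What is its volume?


Shape: cube
Side s = 10 mm
Formula: V = s^3
V = 10 * 10 * 10
V = 100 * 10
V = 1000
1000 mm^3


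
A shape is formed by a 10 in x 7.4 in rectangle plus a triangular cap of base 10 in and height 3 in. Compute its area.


Composite shape: rectangle + triangle
Rectangle area = 10 * 7.4 = 74
Triangle area = 0.5 * 10 * 3 = 15
Total = 74 + 15
Total = 89
89 in^2


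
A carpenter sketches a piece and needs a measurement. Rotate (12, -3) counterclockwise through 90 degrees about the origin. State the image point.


Transformation: rotation about the origin
Original point: (12, -3)
Rule for 90 deg counterclockwise: (x, y) -> (-y, x)
Apply: (12, -3) -> (3, 12)
(3, 12)


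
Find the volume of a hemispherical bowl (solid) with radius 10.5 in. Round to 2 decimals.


Shape: hemisphere (half of a sphere)
Radius r = 10.5 in
Formula: V = (1/2) * (4/3) * pi * r^3 = (2/3) * pi * r^3
r^3 = 1157.625
(2/3) * 1157.625 = 771.75
V = 771.75 * pi
V = 2424.52
2424.52 in^3


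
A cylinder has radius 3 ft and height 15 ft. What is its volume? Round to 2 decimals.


Shape: cylinder
Radius r = 3 ft, Height h = 15 ft
Formula: V = pi * r^2 * h
r^2 = 9
V = pi * 9 * 15
V = 135 * pi
V = 424.12
424.12 ft^3


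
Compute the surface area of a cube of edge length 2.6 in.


Shape: cube
Side s = 2.6 in
A cube has 6 square faces.
Formula: SA = 6 * s^2
s^2 = 6.76
SA = 6 * 6.76
SA = 40.56
40.56 in^2


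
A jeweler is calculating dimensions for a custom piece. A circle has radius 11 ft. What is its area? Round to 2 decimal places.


Shape: circle
Radius r = 11 ft
Formula: A = pi * r^2
r^2 = 11^2 = 121
A = pi * 121
A = 380.13
380.13 ft^2


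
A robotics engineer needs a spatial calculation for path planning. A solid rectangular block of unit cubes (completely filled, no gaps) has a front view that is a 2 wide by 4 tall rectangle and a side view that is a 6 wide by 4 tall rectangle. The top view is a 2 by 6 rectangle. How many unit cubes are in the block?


Orthographic views of a solid rectangular block:
Front view 2 x 4 -> length = 2, height = 4
Side view 6 x 4 -> width = 6, height = 4 (consistent)
Top view 2 x 6 -> confirms length = 2, width = 6
The block is 2 x 6 x 4.
Total unit cubes = 2 * 6 * 4 = 48
48 unit cubes


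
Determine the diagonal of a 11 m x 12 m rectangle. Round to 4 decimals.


Shape: rectangle (diagonal via Pythagoras)
Sides: 11 m and 12 m
Formula: d = sqrt(l^2 + w^2)
l^2 = 121, w^2 = 144
l^2 + w^2 = 265
d = sqrt(265)
d = 16.2788
16.2788 m


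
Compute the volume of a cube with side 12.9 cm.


Shape: cube
Side s = 12.9 cm
Formula: V = s^3
V = 12.9 * 12.9 * 12.9
V = 166.41 * 12.9
V = 2146.689
2146.689 cm^3


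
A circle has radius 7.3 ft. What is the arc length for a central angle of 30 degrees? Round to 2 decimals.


Shape: circular arc
Radius r = 7.3 ft, Angle = 30 degrees
Formula: L = (angle/360) * 2 * pi * r
2 * pi * r = 14.6 * pi
L = (30/360) * 14.6 * pi
L = 1.216667 * pi
L = 3.82
3.82 ft


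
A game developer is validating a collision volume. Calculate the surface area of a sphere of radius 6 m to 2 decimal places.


Shape: sphere
Radius r = 6 m
Formula: SA = 4 * pi * r^2
r^2 = 36
SA = 4 * pi * 36
SA = 144 * pi
SA = 452.39
452.39 m^2


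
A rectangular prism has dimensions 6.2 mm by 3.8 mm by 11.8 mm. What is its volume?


Shape: rectangular prism
l = 6.2 mm, w = 3.8 mm, h = 11.8 mm
Formula: V = l * w * h
V = 6.2 * 3.8 * 11.8
V = 23.56 * 11.8
V = 278.008
278.008 mm^3


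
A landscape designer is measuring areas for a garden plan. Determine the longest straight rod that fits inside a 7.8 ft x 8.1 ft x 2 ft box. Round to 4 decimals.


Shape: rectangular box (space diagonal)
l = 7.8 ft, w = 8.1 ft, h = 2 ft
Visualize: the diagonal of the base, then a right triangle with that diagonal and the height.
Formula: d = sqrt(l^2 + w^2 + h^2)
l^2 + w^2 + h^2 = 60.84 + 65.61 + 4 = 130.45
d = sqrt(130.45)
d = 11.4215
11.4215 ft


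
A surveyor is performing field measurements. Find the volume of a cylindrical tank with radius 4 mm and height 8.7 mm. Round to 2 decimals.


Shape: cylinder
Radius r = 4 mm, Height h = 8.7 mm
Formula: V = pi * r^2 * h
r^2 = 16
V = pi * 16 * 8.7
V = 139.2 * pi
V = 437.31
437.31 mm^3


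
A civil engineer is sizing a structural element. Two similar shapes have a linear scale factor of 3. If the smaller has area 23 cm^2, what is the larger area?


Linear scale factor k = 3
Original area = 23 cm^2
Rule: under a linear scaling by k, areas scale by k^2.
k^2 = 3^2 = 9
New area = 23 * 9
New area = 207
207 cm^2


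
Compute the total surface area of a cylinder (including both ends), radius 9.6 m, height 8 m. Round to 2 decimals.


Shape: closed cylinder
Radius r = 9.6 m, Height h = 8 m
Formula: SA = 2*pi*r^2 + 2*pi*r*h = 2*pi*r*(r + h)
r + h = 17.6
2 * r * (r + h) = 2 * 9.6 * 17.6 = 337.92
SA = 337.92 * pi
SA = 1061.61
1061.61 m^2


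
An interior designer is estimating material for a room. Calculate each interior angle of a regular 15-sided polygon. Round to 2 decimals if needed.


Shape: regular pentadecagon (15 sides)
Formula: interior angle = (n - 2) * 180 / n
(n - 2) = 13
(n - 2) * 180 = 2340
angle = 2340 / 15
angle = 156
156 degrees


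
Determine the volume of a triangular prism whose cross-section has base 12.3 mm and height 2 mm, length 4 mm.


Shape: triangular prism
Triangle base = 12.3 mm, triangle height = 2 mm, prism length L = 4 mm
Formula: V = (1/2 * b * h_tri) * L
Cross-section area = 0.5 * 12.3 * 2 = 12.3
V = 12.3 * 4
V = 49.2
49.2 mm^3


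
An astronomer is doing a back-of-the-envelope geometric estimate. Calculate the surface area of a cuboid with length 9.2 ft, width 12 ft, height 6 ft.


Shape: rectangular prism
l = 9.2 ft, w = 12 ft, h = 6 ft
Formula: SA = 2(lw + lh + wh)
lw = 110.4, lh = 55.2, wh = 72
lw + lh + wh = 237.6
SA = 2 * 237.6
SA = 475.2
475.2 ft^2


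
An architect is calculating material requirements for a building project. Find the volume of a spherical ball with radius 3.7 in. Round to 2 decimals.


Shape: sphere
Radius r = 3.7 in
Formula: V = (4/3) * pi * r^3
r^3 = 50.653
(4/3) * 50.653 = 67.537333
V = 67.537333 * pi
V = 212.17
212.17 in^3


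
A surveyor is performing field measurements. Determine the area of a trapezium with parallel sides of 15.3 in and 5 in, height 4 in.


Shape: trapezoid
Parallel sides a = 15.3 in, b = 5 in; Height h = 4 in
Formula: A = (a + b) * h / 2
a + b = 15.3 + 5 = 20.3
A = 20.3 * 4 / 2
A = 81.2 / 2
A = 40.6
40.6 in^2


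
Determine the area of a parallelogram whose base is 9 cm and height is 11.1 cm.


Shape: parallelogram
Base b = 9 cm, Height h = 11.1 cm
Formula: A = b * h
A = 9 * 11.1
A = 99.9
99.9 cm^2


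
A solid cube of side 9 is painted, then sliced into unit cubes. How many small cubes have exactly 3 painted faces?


Large cube: 9 x 9 x 9, cut into unit cubes.
Cubes with 3 painted faces are at the corners. A cube always has 8 corners.
Count = 8
8 unit cubes


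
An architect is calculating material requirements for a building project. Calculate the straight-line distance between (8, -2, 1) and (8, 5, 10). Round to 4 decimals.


3D distance between two points
P1 = (8, -2, 1), P2 = (8, 5, 10)
Formula: d = sqrt((x2-x1)^2 + (y2-y1)^2 + (z2-z1)^2)
dx = 8 - 8 = 0
dy = 5 - -2 = 7
dz = 10 - 1 = 9
dx^2 + dy^2 + dz^2 = 0 + 49 + 81 = 130
d = sqrt(130)
d = 11.4018
11.4018 units


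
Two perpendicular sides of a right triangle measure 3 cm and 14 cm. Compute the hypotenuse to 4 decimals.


Shape: right triangle
Legs a = 3 cm, b = 14 cm
Formula: c = sqrt(a^2 + b^2)
a^2 = 9, b^2 = 196
a^2 + b^2 = 205
c = sqrt(205)
c = 14.3178
14.3178 cm


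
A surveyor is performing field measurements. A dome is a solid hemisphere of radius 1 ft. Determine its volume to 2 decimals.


Shape: hemisphere (half of a sphere)
Radius r = 1 ft
Formula: V = (1/2) * (4/3) * pi * r^3 = (2/3) * pi * r^3
r^3 = 1
(2/3) * 1 = 0.666667
V = 0.666667 * pi
V = 2.09
2.09 ft^3


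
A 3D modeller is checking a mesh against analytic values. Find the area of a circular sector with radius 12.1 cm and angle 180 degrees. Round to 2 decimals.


Shape: circular sector
Radius r = 12.1 cm, Angle = 180 degrees
Formula: A = (angle/360) * pi * r^2
r^2 = 146.41
Fraction of circle = 180/360
A = (180/360) * pi * 146.41
A = 73.205 * pi
A = 229.98
229.98 cm^2


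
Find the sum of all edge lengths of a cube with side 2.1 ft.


Shape: cube
Side s = 2.1 ft
A cube has 12 edges, all equal.
Formula: total edge length = 12 * s
Total = 12 * 2.1
Total = 25.2
25.2 ft


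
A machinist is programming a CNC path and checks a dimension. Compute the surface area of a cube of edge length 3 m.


Shape: cube
Side s = 3 m
A cube has 6 square faces.
Formula: SA = 6 * s^2
s^2 = 9
SA = 6 * 9
SA = 54
54 m^2


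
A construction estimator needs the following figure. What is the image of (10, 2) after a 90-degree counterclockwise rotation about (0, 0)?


Transformation: rotation about the origin
Original point: (10, 2)
Rule for 90 deg counterclockwise: (x, y) -> (-y, x)
Apply: (10, 2) -> (-2, 10)
(-2, 10)


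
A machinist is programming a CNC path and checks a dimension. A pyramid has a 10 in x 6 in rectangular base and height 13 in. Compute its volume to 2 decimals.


Shape: rectangular pyramid
Base: 10 in x 6 in, Height h = 13 in
Formula: V = (1/3) * base_area * h
base_area = 10 * 6 = 60
base_area * h = 60 * 13 = 780
V = 780 / 3
V = 260
260 in^3


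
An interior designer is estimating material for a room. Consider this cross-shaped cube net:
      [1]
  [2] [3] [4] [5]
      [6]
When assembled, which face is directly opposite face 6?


Net: cross layout. Take square 3 as the base (bottom).
Fold the four squares in the horizontal row up around 3: 2 -> left, 4 -> right, 5 wraps to the top.
Fold 1 and 6 up from 3: 1 -> back, 6 -> front.
Opposite pairs are therefore: (1, 6), (2, 4), (3, 5).
Face 6 is opposite face 1.
face 1


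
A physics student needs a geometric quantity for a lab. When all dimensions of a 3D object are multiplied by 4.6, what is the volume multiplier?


Linear scale factor k = 4.6
Rule: under a linear scaling by k, volumes scale by k^3.
k^3 = 4.6 * 4.6 * 4.6
k^3 = 21.16 * 4.6
k^3 = 97.336
Volume scales by a factor of 97.336.
97.336 (dimensionless)


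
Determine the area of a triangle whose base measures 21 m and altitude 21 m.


Shape: triangle
Base b = 21 m, Height h = 21 m
Formula: A = (1/2) * b * h
A = 0.5 * 21 * 21
A = 0.5 * 441
A = 220.5
220.5 m^2


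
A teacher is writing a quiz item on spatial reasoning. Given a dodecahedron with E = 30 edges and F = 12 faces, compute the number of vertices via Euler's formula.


Polyhedron: dodecahedron
Euler's formula for convex polyhedra: V - E + F = 2
Given: E = 30 edges and F = 12 faces
Solve for V:
V = 2 + E - F = 2 + 30 - 12 = 20
20 vertices
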